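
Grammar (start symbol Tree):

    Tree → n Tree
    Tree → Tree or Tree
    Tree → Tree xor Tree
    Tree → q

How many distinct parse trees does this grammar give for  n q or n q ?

Parse trees for n q or n q:
  [Tree n [Tree [Tree q] or [Tree n [Tree q]]]]
  [Tree [Tree n [Tree q]] or [Tree n [Tree q]]]

2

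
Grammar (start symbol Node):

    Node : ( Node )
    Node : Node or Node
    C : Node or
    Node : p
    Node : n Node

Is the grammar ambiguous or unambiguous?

Ambiguous

Witness: n p or p

Derivation 1: Node ⇒ Node or Node ⇒ n Node or Node ⇒ n p or Node ⇒ n p or p
Derivation 2: Node ⇒ n Node ⇒ n Node or Node ⇒ n p or Node ⇒ n p or p

Two distinct leftmost derivations for the same string.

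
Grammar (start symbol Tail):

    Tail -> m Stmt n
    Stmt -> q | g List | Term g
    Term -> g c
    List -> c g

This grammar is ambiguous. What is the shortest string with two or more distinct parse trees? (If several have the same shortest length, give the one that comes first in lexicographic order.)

length 3: no string has ≥2 trees
length 5: m g c g n has 2 parse trees

Two derivations of m g c g n:
  Tail ⇒ m Stmt n ⇒ m g List n ⇒ m g c g n
  Tail ⇒ m Stmt n ⇒ m Term g n ⇒ m g c g n

m g c g n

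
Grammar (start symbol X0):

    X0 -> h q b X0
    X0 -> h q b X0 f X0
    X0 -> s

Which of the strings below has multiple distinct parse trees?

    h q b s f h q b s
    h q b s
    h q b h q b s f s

h q b s f h q b s: 1 tree
h q b s: 1 tree
h q b h q b s f s: 2 trees

h q b h q b s f s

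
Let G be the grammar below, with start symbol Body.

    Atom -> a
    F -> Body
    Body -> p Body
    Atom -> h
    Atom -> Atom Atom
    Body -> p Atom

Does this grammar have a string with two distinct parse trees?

Witness: p a a a

Derivation 1: Body ⇒ p Atom ⇒ p Atom Atom ⇒ p a Atom ⇒ p a Atom Atom ⇒ p a a Atom ⇒ p a a a
Derivation 2: Body ⇒ p Atom ⇒ p Atom Atom ⇒ p Atom Atom Atom ⇒ p a Atom Atom ⇒ p a a Atom ⇒ p a a a

Two distinct leftmost derivations for the same string.

Ambiguous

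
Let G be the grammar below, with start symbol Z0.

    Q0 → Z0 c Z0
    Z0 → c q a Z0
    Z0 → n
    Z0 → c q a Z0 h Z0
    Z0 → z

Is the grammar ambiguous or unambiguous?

Witness: c q a c q a n h n

Derivation 1: Z0 ⇒ c q a Z0 ⇒ c q a c q a Z0 h Z0 ⇒ c q a c q a n h Z0 ⇒ c q a c q a n h n
Derivation 2: Z0 ⇒ c q a Z0 h Z0 ⇒ c q a c q a Z0 h Z0 ⇒ c q a c q a n h Z0 ⇒ c q a c q a n h n

Two distinct leftmost derivations for the same string.

Ambiguous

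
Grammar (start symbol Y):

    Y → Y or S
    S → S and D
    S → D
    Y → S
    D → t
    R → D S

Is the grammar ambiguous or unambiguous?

Unambiguous

(R is unreachable from Y, so its rules don't affect L(Y).) The grammar is stratified — Y handles 'or' (left-recursive), S handles 'and', D atoms. Each operator has a fixed associativity and precedence level, so every string has one parse.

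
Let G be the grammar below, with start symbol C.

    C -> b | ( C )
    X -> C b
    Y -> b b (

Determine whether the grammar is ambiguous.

Unambiguous

(X, Y are unreachable from C, so their rules don't affect L(C).) Each string is a nest of matched brackets around a single atom. An opening bracket forces the recursive rule; an atom forces the base rule.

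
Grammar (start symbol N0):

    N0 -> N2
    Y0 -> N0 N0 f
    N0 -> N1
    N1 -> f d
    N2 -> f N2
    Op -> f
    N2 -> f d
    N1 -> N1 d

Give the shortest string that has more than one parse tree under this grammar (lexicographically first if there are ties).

f d

length 2: f d has 2 parse trees

Two derivations of f d:
  N0 ⇒ N2 ⇒ f d
  N0 ⇒ N1 ⇒ f d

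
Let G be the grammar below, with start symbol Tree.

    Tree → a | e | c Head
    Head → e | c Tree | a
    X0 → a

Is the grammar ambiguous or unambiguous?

Only Tree, Head are reachable from Tree; ignoring the rest: Restricted to the reachable nonterminals, every rule has the form A → t or A → t B, and no two rules for the same A share a first terminal. The grammar encodes a DFA — one run per string.

Unambiguous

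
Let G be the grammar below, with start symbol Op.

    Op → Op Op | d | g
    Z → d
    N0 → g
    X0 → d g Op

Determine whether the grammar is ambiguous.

Witness: d d d

Derivation 1: Op ⇒ Op Op ⇒ Op Op Op ⇒ d Op Op ⇒ d d Op ⇒ d d d
Derivation 2: Op ⇒ Op Op ⇒ d Op ⇒ d Op Op ⇒ d d Op ⇒ d d d

Two distinct leftmost derivations for the same string.

Ambiguous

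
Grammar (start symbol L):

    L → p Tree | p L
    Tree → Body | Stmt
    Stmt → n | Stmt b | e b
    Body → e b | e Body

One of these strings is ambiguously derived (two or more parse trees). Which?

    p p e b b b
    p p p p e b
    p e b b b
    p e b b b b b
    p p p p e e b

p p e b b b: 1 tree
p p p p e b: 2 trees
p e b b b: 1 tree
p e b b b b b: 1 tree
p p p p e e b: 1 tree

p p p p e b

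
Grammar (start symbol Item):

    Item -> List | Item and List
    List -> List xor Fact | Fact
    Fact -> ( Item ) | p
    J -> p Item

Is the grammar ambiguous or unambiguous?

(J is unreachable from Item, so its rules don't affect L(Item).) This is a standard precedence ladder (Item over List over Fact), with each level left-recursive on its own operator ('and' at Item, 'xor' at List). That structure is LR(1), hence unambiguous.

Unambiguous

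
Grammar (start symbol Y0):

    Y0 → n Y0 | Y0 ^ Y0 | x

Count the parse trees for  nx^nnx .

Parse trees for nx^nnx:
  [Y0 n [Y0 [Y0 x] ^ [Y0 n [Y0 n [Y0 x]]]]]
  [Y0 [Y0 n [Y0 x]] ^ [Y0 n [Y0 n [Y0 x]]]]

2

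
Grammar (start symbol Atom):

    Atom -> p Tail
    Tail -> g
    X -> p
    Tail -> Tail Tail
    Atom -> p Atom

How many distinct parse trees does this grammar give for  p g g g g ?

5

Parse trees for p g g g g:
  [Atom p [Tail [Tail g] [Tail [Tail g] [Tail [Tail g] [Tail g]]]]]
  [Atom p [Tail [Tail g] [Tail [Tail [Tail g] [Tail g]] [Tail g]]]]
  [Atom p [Tail [Tail [Tail g] [Tail g]] [Tail [Tail g] [Tail g]]]]
  [Atom p [Tail [Tail [Tail g] [Tail [Tail g] [Tail g]]] [Tail g]]]
  [Atom p [Tail [Tail [Tail [Tail g] [Tail g]] [Tail g]] [Tail g]]]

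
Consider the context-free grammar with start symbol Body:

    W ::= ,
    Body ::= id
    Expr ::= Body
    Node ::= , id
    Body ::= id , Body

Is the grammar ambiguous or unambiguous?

Unambiguous

Only Body is reachable from Body; ignoring the rest: The reachable grammar is A → atom sep A | atom. Each atom is followed by either the separator (recurse) or end-of-string (stop) — no choice point.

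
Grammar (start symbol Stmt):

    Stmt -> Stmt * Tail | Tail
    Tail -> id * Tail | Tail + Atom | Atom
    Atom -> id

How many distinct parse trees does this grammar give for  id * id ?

2

Parse trees for id * id:
  [Stmt [Stmt [Tail [Atom id]]] * [Tail [Atom id]]]
  [Stmt [Tail id * [Tail [Atom id]]]]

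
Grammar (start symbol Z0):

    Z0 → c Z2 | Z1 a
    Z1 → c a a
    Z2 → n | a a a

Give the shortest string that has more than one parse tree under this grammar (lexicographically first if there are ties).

length 2: no string has ≥2 trees
length 4: c a a a has 2 parse trees

Two derivations of c a a a:
  Z0 ⇒ c Z2 ⇒ c a a a
  Z0 ⇒ Z1 a ⇒ c a a a

c a a a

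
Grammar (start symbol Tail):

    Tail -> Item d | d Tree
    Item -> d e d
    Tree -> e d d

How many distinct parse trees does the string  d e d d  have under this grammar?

2

Parse trees for d e d d:
  [Tail [Item d e d] d]
  [Tail d [Tree e d d]]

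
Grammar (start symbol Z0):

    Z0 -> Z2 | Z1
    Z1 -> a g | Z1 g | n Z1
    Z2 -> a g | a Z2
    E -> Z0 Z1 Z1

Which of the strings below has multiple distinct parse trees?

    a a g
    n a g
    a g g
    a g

a a g: 1 tree
n a g: 1 tree
a g g: 1 tree
a g: 2 trees

a g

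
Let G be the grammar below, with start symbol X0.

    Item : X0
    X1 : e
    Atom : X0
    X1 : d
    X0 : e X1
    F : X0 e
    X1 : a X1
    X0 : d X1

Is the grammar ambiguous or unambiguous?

Unambiguous

(Item, Atom, F are unreachable from X0, so their rules don't affect L(X0).) Restricted to the reachable nonterminals, every rule has the form A → t or A → t B, and no two rules for the same A share a first terminal. The grammar encodes a DFA — one run per string.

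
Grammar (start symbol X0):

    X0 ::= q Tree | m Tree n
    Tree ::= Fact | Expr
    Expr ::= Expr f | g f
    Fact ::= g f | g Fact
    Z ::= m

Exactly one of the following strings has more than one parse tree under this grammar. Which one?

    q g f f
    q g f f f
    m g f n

m g f n

q g f f: 1 tree
q g f f f: 1 tree
m g f n: 2 trees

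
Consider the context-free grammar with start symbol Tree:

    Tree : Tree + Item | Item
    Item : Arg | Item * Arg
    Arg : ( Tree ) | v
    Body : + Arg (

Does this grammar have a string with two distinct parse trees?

Only Tree, Item, Arg are reachable from Tree; ignoring the rest: This is a standard precedence ladder (Tree over Item over Arg), with each level left-recursive on its own operator ('+' at Tree, '*' at Item). That structure is LR(1), hence unambiguous.

Unambiguous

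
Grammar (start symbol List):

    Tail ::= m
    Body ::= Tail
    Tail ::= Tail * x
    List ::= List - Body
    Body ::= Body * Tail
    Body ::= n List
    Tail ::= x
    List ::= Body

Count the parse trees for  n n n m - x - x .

10

Parse trees for n n n m - x - x (showing first 6 of 10):
  [List [List [List [Body n [List [Body n [List [Body n [List [Body [Tail m]]]]]]]]] - [Body [Tail x]]] - [Body [Tail x]]]
  [List [List [Body n [List [List [Body n [List [Body n [List [Body [Tail m]]]]]]] - [Body [Tail x]]]]] - [Body [Tail x]]]
  [List [List [Body n [List [Body n [List [List [Body n [List [Body [Tail m]]]]] - [Body [Tail x]]]]]]] - [Body [Tail x]]]
  [List [List [Body n [List [Body n [List [Body n [List [List [Body [Tail m]]] - [Body [Tail x]]]]]]]]] - [Body [Tail x]]]
  [List [Body n [List [List [List [Body n [List [Body n [List [Body [Tail m]]]]]]] - [Body [Tail x]]] - [Body [Tail x]]]]]
  [List [Body n [List [List [Body n [List [List [Body n [List [Body [Tail m]]]]] - [Body [Tail x]]]]] - [Body [Tail x]]]]]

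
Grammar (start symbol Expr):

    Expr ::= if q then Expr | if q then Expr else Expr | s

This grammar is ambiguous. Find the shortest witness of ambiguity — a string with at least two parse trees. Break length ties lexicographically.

length 1: no string has ≥2 trees
length 4: no string has ≥2 trees
length 6: no string has ≥2 trees
length 7: no string has ≥2 trees
length 9: if q then if q then s else s has 2 parse trees

Two derivations of if q then if q then s else s:
  Expr ⇒ if q then Expr ⇒ if q then if q then Expr else Expr ⇒ if q then if q then s else Expr ⇒ if q then if q then s else s
  Expr ⇒ if q then Expr else Expr ⇒ if q then if q then Expr else Expr ⇒ if q then if q then s else Expr ⇒ if q then if q then s else s

if q then if q then s else s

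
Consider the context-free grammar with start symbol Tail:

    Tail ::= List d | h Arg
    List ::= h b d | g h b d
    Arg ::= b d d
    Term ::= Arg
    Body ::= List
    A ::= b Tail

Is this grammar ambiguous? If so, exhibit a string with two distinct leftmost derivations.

Witness: h b d d

Derivation 1: Tail ⇒ List d ⇒ h b d d
Derivation 2: Tail ⇒ h Arg ⇒ h b d d

Two distinct leftmost derivations for the same string.

Ambiguous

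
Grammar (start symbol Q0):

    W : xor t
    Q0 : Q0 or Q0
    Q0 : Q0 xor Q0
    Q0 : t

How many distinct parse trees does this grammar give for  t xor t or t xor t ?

5

Parse trees for t xor t or t xor t:
  [Q0 [Q0 [Q0 t] xor [Q0 t]] or [Q0 [Q0 t] xor [Q0 t]]]
  [Q0 [Q0 t] xor [Q0 [Q0 t] or [Q0 [Q0 t] xor [Q0 t]]]]
  [Q0 [Q0 t] xor [Q0 [Q0 [Q0 t] or [Q0 t]] xor [Q0 t]]]
  [Q0 [Q0 [Q0 [Q0 t] xor [Q0 t]] or [Q0 t]] xor [Q0 t]]
  [Q0 [Q0 [Q0 t] xor [Q0 [Q0 t] or [Q0 t]]] xor [Q0 t]]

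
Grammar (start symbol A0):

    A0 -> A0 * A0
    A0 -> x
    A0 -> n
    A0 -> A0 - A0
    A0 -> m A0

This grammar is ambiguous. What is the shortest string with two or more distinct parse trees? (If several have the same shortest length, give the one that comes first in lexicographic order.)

length 1: no string has ≥2 trees
length 2: no string has ≥2 trees
length 3: no string has ≥2 trees
length 4: m n * n has 2 parse trees

Two derivations of m n * n:
  A0 ⇒ A0 * A0 ⇒ m A0 * A0 ⇒ m n * A0 ⇒ m n * n
  A0 ⇒ m A0 ⇒ m A0 * A0 ⇒ m n * A0 ⇒ m n * n

m n * n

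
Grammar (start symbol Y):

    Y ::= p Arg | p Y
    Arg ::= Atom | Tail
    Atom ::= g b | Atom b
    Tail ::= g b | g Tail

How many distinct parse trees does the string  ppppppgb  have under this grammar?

Parse trees for ppppppgb:
  [Y p [Y p [Y p [Y p [Y p [Y p [Arg [Atom g b]]]]]]]]
  [Y p [Y p [Y p [Y p [Y p [Y p [Arg [Tail g b]]]]]]]]

2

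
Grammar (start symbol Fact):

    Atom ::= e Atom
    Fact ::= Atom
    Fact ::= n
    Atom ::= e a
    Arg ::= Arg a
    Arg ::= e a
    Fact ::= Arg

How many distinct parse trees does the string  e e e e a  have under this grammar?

Parse trees for e e e e a:
  [Fact [Atom e [Atom e [Atom e [Atom e a]]]]]

1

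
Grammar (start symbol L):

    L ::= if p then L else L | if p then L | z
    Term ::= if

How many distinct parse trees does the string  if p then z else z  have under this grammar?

Parse trees for if p then z else z:
  [L if p then [L z] else [L z]]

1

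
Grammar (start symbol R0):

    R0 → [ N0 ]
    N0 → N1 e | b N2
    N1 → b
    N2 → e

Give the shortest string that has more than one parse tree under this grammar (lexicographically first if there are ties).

[ b e ]

length 4: [ b e ] has 2 parse trees

Two derivations of [ b e ]:
  R0 ⇒ [ N0 ] ⇒ [ N1 e ] ⇒ [ b e ]
  R0 ⇒ [ N0 ] ⇒ [ b N2 ] ⇒ [ b e ]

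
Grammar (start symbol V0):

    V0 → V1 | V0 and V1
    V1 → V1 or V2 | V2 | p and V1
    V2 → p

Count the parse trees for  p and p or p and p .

Parse trees for p and p or p and p:
  [V0 [V0 [V1 [V1 p and [V1 [V2 p]]] or [V2 p]]] and [V1 [V2 p]]]
  [V0 [V0 [V1 p and [V1 [V1 [V2 p]] or [V2 p]]]] and [V1 [V2 p]]]
  [V0 [V0 [V0 [V1 [V2 p]]] and [V1 [V1 [V2 p]] or [V2 p]]] and [V1 [V2 p]]]

3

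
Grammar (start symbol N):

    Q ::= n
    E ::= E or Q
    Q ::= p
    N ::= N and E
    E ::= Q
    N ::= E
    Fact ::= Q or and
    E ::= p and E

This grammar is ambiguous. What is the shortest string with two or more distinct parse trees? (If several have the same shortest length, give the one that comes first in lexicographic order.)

length 1: no string has ≥2 trees
length 3: p and n has 2 parse trees

Two derivations of p and n:
  N ⇒ N and E ⇒ E and E ⇒ Q and E ⇒ p and E ⇒ p and Q ⇒ p and n
  N ⇒ E ⇒ p and E ⇒ p and Q ⇒ p and n

p and n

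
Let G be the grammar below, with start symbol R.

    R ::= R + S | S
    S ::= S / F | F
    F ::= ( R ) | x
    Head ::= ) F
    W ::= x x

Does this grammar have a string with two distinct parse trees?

Unambiguous

(Head, W are unreachable from R, so their rules don't affect L(R).) R → R + S | S  ;  S → S / F | F  — a left-associative chain with F at the bottom. Each string factors uniquely by precedence.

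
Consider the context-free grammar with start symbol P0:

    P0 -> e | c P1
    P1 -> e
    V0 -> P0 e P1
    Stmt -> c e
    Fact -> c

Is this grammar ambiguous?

Unambiguous

(V0, Stmt, Fact are unreachable from P0, so their rules don't affect L(P0).) Each reachable nonterminal has at most one production per leading terminal, and all productions are right-linear; the derivation is determined token-by-token.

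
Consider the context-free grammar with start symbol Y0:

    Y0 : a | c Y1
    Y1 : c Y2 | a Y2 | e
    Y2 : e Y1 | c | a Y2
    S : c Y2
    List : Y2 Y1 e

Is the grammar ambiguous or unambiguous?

Only Y0, Y1, Y2 are reachable from Y0; ignoring the rest: The reachable rules are right-linear with at most one rule per (nonterminal, next-terminal) pair. Each input token forces the next rule, so parsing is deterministic.

Unambiguous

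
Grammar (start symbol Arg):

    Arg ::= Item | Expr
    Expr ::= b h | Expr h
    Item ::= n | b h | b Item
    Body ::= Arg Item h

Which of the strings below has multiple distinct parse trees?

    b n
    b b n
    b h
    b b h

b n: 1 tree
b b n: 1 tree
b h: 2 trees
b b h: 1 tree

b h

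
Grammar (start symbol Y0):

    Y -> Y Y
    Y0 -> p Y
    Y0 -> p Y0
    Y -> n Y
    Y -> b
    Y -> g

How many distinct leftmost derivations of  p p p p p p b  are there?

1

Parse trees for p p p p p p b:
  [Y0 p [Y0 p [Y0 p [Y0 p [Y0 p [Y0 p [Y b]]]]]]]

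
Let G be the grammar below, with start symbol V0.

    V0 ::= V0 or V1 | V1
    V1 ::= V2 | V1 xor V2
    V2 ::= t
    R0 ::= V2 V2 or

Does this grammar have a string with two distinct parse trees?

Only V0, V1, V2 are reachable from V0; ignoring the rest: V0 → V0 or V1 | V1  ;  V1 → V1 xor V2 | V2  — a left-associative chain with V2 at the bottom. Each string factors uniquely by precedence.

Unambiguous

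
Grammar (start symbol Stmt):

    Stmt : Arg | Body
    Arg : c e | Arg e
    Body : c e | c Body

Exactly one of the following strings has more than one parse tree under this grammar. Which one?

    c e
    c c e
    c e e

c e

c e: 2 trees
c c e: 1 tree
c e e: 1 tree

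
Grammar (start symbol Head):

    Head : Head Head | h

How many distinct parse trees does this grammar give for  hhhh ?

Parse trees for hhhh:
  [Head [Head h] [Head [Head h] [Head [Head h] [Head h]]]]
  [Head [Head h] [Head [Head [Head h] [Head h]] [Head h]]]
  [Head [Head [Head h] [Head h]] [Head [Head h] [Head h]]]
  [Head [Head [Head h] [Head [Head h] [Head h]]] [Head h]]
  [Head [Head [Head [Head h] [Head h]] [Head h]] [Head h]]

5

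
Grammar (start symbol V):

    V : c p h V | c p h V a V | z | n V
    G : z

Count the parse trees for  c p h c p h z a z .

2

Parse trees for c p h c p h z a z:
  [V c p h [V c p h [V z] a [V z]]]
  [V c p h [V c p h [V z]] a [V z]]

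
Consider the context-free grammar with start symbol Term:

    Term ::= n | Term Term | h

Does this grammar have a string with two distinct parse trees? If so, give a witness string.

Witness: h h h

Derivation 1: Term ⇒ Term Term ⇒ Term Term Term ⇒ h Term Term ⇒ h h Term ⇒ h h h
Derivation 2: Term ⇒ Term Term ⇒ h Term ⇒ h Term Term ⇒ h h Term ⇒ h h h

Two distinct leftmost derivations for the same string.

Ambiguous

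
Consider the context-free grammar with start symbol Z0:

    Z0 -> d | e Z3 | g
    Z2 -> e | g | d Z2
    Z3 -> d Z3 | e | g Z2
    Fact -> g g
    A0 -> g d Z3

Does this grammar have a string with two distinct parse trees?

Unambiguous

Only Z0, Z2, Z3 are reachable from Z0; ignoring the rest: Each reachable nonterminal has at most one production per leading terminal, and all productions are right-linear; the derivation is determined token-by-token.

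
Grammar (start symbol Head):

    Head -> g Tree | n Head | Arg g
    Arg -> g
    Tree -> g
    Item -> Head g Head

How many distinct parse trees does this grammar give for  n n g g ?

Parse trees for n n g g:
  [Head n [Head n [Head g [Tree g]]]]
  [Head n [Head n [Head [Arg g] g]]]

2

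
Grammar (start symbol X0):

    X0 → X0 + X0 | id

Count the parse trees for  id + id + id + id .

5

Parse trees for id + id + id + id:
  [X0 [X0 id] + [X0 [X0 id] + [X0 [X0 id] + [X0 id]]]]
  [X0 [X0 id] + [X0 [X0 [X0 id] + [X0 id]] + [X0 id]]]
  [X0 [X0 [X0 id] + [X0 id]] + [X0 [X0 id] + [X0 id]]]
  [X0 [X0 [X0 id] + [X0 [X0 id] + [X0 id]]] + [X0 id]]
  [X0 [X0 [X0 [X0 id] + [X0 id]] + [X0 id]] + [X0 id]]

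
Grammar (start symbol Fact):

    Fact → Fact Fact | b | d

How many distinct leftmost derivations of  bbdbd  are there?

Parse trees for bbdbd (showing first 6 of 14):
  [Fact [Fact b] [Fact [Fact b] [Fact [Fact d] [Fact [Fact b] [Fact d]]]]]
  [Fact [Fact b] [Fact [Fact b] [Fact [Fact [Fact d] [Fact b]] [Fact d]]]]
  [Fact [Fact b] [Fact [Fact [Fact b] [Fact d]] [Fact [Fact b] [Fact d]]]]
  [Fact [Fact b] [Fact [Fact [Fact b] [Fact [Fact d] [Fact b]]] [Fact d]]]
  [Fact [Fact b] [Fact [Fact [Fact [Fact b] [Fact d]] [Fact b]] [Fact d]]]
  [Fact [Fact [Fact b] [Fact b]] [Fact [Fact d] [Fact [Fact b] [Fact d]]]]

14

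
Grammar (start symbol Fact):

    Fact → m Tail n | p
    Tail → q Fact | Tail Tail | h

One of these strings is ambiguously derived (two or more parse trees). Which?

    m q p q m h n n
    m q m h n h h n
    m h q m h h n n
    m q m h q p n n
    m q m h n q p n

m q p q m h n n: 1 tree
m q m h n h h n: 2 trees
m h q m h h n n: 1 tree
m q m h q p n n: 1 tree
m q m h n q p n: 1 tree

m q m h n h h n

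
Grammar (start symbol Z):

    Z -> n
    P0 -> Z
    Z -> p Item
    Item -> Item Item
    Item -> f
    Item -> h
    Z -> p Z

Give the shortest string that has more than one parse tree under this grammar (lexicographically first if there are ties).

p f f f

length 1: no string has ≥2 trees
length 2: no string has ≥2 trees
length 3: no string has ≥2 trees
length 4: p f f f has 2 parse trees

Two derivations of p f f f:
  Z ⇒ p Item ⇒ p Item Item ⇒ p Item Item Item ⇒ p f Item Item ⇒ p f f Item ⇒ p f f f
  Z ⇒ p Item ⇒ p Item Item ⇒ p f Item ⇒ p f Item Item ⇒ p f f Item ⇒ p f f f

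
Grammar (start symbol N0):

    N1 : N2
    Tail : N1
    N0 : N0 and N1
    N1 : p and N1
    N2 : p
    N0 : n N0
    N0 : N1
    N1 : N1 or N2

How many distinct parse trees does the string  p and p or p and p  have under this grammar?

Parse trees for p and p or p and p:
  [N0 [N0 [N0 [N1 [N2 p]]] and [N1 [N1 [N2 p]] or [N2 p]]] and [N1 [N2 p]]]
  [N0 [N0 [N1 p and [N1 [N1 [N2 p]] or [N2 p]]]] and [N1 [N2 p]]]
  [N0 [N0 [N1 [N1 p and [N1 [N2 p]]] or [N2 p]]] and [N1 [N2 p]]]

3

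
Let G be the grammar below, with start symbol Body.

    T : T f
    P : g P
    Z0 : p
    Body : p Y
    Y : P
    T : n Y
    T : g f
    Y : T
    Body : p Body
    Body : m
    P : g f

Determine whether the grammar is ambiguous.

Ambiguous

Witness: p g f

Derivation 1: Body ⇒ p Y ⇒ p P ⇒ p g f
Derivation 2: Body ⇒ p Y ⇒ p T ⇒ p g f

Two distinct leftmost derivations for the same string.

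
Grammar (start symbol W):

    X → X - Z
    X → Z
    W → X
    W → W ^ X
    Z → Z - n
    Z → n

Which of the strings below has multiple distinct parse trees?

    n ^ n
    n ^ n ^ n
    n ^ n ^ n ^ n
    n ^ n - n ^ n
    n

n ^ n: 1 tree
n ^ n ^ n: 1 tree
n ^ n ^ n ^ n: 1 tree
n ^ n - n ^ n: 2 trees
n: 1 tree

n ^ n - n ^ n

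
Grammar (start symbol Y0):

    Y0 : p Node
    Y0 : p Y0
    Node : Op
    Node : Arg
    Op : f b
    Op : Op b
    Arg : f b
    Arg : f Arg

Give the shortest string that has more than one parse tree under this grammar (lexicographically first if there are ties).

length 3: p f b has 2 parse trees

Two derivations of p f b:
  Y0 ⇒ p Node ⇒ p Op ⇒ p f b
  Y0 ⇒ p Node ⇒ p Arg ⇒ p f b

p f b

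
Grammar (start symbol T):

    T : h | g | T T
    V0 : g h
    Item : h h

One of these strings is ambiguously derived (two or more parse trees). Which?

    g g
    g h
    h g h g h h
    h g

h g h g h h

g g: 1 tree
g h: 1 tree
h g h g h h: 42 trees
h g: 1 tree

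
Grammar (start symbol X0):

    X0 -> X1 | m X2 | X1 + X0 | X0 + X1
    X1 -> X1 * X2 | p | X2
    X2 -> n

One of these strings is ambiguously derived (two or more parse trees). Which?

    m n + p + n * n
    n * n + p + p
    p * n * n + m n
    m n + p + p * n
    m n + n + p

n * n + p + p

m n + p + n * n: 1 tree
n * n + p + p: 4 trees
p * n * n + m n: 1 tree
m n + p + p * n: 1 tree
m n + n + p: 1 tree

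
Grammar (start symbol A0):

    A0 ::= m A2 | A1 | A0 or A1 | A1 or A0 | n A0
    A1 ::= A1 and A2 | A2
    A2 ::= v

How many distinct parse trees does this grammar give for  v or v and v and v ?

Parse trees for v or v and v and v:
  [A0 [A0 [A1 [A2 v]]] or [A1 [A1 [A1 [A2 v]] and [A2 v]] and [A2 v]]]
  [A0 [A1 [A2 v]] or [A0 [A1 [A1 [A1 [A2 v]] and [A2 v]] and [A2 v]]]]

2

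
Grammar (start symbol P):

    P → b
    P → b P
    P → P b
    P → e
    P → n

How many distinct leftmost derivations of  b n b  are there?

Parse trees for b n b:
  [P b [P [P n] b]]
  [P [P b [P n]] b]

2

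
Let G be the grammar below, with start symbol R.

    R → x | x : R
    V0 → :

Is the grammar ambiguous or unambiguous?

Unambiguous

Only R is reachable from R; ignoring the rest: Right-recursive list with a separator: after each atom, whether the separator follows determines the rule. One parse per string.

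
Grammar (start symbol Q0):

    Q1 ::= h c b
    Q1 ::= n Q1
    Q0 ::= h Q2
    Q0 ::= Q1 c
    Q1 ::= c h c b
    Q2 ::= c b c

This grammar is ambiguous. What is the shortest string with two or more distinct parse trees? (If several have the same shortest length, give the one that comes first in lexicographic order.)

h c b c

length 4: h c b c has 2 parse trees

Two derivations of h c b c:
  Q0 ⇒ h Q2 ⇒ h c b c
  Q0 ⇒ Q1 c ⇒ h c b c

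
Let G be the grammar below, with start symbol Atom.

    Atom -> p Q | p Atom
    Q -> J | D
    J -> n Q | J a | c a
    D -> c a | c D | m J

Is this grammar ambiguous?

Ambiguous

Witness: p c a

Derivation 1: Atom ⇒ p Q ⇒ p J ⇒ p c a
Derivation 2: Atom ⇒ p Q ⇒ p D ⇒ p c a

Two distinct leftmost derivations for the same string.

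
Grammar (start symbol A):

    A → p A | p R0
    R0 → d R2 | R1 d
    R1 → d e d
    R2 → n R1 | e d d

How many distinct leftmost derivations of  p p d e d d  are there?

Parse trees for p p d e d d:
  [A p [A p [R0 d [R2 e d d]]]]
  [A p [A p [R0 [R1 d e d] d]]]

2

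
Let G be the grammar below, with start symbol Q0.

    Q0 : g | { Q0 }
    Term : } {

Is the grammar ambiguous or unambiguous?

(Term is unreachable from Q0, so its rules don't affect L(Q0).) L(Q0) is { openⁿ atom closeⁿ : n ≥ 0 }. The bracket depth fixes n, and the derivation is forced at every step.

Unambiguous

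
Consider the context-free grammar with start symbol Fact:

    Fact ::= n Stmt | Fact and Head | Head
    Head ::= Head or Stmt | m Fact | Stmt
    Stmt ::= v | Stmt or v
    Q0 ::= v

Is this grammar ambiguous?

Ambiguous

Witness: v or v

Derivation 1: Fact ⇒ Head ⇒ Head or Stmt ⇒ Stmt or Stmt ⇒ v or Stmt ⇒ v or v
Derivation 2: Fact ⇒ Head ⇒ Stmt ⇒ Stmt or v ⇒ v or v

Two distinct leftmost derivations for the same string.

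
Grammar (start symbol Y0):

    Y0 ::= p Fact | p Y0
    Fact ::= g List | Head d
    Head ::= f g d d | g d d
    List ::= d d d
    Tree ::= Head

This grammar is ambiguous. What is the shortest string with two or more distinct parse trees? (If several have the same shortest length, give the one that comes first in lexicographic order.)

length 5: p g d d d has 2 parse trees

Two derivations of p g d d d:
  Y0 ⇒ p Fact ⇒ p g List ⇒ p g d d d
  Y0 ⇒ p Fact ⇒ p Head d ⇒ p g d d d

p g d d d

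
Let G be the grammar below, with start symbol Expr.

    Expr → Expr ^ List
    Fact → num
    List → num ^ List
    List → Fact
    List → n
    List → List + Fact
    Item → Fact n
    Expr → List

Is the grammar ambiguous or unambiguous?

Witness: num ^ n

Derivation 1: Expr ⇒ Expr ^ List ⇒ List ^ List ⇒ Fact ^ List ⇒ num ^ List ⇒ num ^ n
Derivation 2: Expr ⇒ List ⇒ num ^ List ⇒ num ^ n

Two distinct leftmost derivations for the same string.

Ambiguous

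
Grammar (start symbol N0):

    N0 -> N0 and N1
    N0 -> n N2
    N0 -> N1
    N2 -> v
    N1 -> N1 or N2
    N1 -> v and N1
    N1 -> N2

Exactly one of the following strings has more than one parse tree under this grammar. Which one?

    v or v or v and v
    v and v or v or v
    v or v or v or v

v and v or v or v

v or v or v and v: 1 tree
v and v or v or v: 4 trees
v or v or v or v: 1 tree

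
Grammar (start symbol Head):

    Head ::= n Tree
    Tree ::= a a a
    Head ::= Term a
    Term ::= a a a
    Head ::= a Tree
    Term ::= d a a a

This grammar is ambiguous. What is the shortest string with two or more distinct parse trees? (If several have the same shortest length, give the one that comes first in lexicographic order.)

a a a a

length 4: a a a a has 2 parse trees

Two derivations of a a a a:
  Head ⇒ Term a ⇒ a a a a
  Head ⇒ a Tree ⇒ a a a a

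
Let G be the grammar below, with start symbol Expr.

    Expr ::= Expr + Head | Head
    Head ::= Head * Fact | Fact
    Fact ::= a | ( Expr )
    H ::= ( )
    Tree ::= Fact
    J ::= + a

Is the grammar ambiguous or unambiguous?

(H, Tree, J are unreachable from Expr, so their rules don't affect L(Expr).) Expr → Expr + Head | Head  ;  Head → Head * Fact | Fact  — a left-associative chain with Fact at the bottom. Each string factors uniquely by precedence.

Unambiguous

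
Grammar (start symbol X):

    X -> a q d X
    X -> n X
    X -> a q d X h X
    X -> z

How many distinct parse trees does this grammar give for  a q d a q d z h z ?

2

Parse trees for a q d a q d z h z:
  [X a q d [X a q d [X z] h [X z]]]
  [X a q d [X a q d [X z]] h [X z]]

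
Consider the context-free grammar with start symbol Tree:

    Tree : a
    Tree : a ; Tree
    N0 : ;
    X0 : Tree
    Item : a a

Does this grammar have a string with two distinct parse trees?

(Item, N0, X0 are unreachable from Tree, so their rules don't affect L(Tree).) The reachable grammar is A → atom sep A | atom. Each atom is followed by either the separator (recurse) or end-of-string (stop) — no choice point.

Unambiguous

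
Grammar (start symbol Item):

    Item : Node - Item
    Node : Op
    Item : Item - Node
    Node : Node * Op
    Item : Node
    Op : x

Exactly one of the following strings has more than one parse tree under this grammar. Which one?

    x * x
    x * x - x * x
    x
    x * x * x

x * x - x * x

x * x: 1 tree
x * x - x * x: 2 trees
x: 1 tree
x * x * x: 1 tree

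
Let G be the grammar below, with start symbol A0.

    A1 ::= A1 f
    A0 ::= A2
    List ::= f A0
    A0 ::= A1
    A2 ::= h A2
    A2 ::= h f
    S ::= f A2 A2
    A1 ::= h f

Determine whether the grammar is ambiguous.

Ambiguous

Witness: h f

Derivation 1: A0 ⇒ A2 ⇒ h f
Derivation 2: A0 ⇒ A1 ⇒ h f

Two distinct leftmost derivations for the same string.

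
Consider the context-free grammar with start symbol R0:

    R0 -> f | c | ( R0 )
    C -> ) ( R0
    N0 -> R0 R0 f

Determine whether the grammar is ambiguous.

Unambiguous

Only R0 is reachable from R0; ignoring the rest: Each string is a nest of matched brackets around a single atom. An opening bracket forces the recursive rule; an atom forces the base rule.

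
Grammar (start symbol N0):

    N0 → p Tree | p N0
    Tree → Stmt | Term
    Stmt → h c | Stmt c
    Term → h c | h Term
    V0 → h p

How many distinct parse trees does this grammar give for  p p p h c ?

2

Parse trees for p p p h c:
  [N0 p [N0 p [N0 p [Tree [Stmt h c]]]]]
  [N0 p [N0 p [N0 p [Tree [Term h c]]]]]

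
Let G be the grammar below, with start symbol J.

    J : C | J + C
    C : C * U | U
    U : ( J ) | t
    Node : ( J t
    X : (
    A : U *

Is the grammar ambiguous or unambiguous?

Only J, C, U are reachable from J; ignoring the rest: The grammar is stratified — J handles '+' (left-recursive), C handles '*', U atoms. Each operator has a fixed associativity and precedence level, so every string has one parse.

Unambiguous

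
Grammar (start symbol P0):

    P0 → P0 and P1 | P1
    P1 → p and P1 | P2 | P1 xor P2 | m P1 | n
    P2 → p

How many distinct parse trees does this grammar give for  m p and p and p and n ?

8

Parse trees for m p and p and p and n:
  [P0 [P0 [P1 m [P1 [P2 p]]]] and [P1 p and [P1 p and [P1 n]]]]
  [P0 [P0 [P0 [P1 m [P1 [P2 p]]]] and [P1 [P2 p]]] and [P1 p and [P1 n]]]
  [P0 [P0 [P1 m [P1 p and [P1 [P2 p]]]]] and [P1 p and [P1 n]]]
  [P0 [P0 [P0 [P1 m [P1 [P2 p]]]] and [P1 p and [P1 [P2 p]]]] and [P1 n]]
  [P0 [P0 [P0 [P0 [P1 m [P1 [P2 p]]]] and [P1 [P2 p]]] and [P1 [P2 p]]] and [P1 n]]
  [P0 [P0 [P0 [P1 m [P1 p and [P1 [P2 p]]]]] and [P1 [P2 p]]] and [P1 n]]
  [P0 [P0 [P1 m [P1 p and [P1 p and [P1 [P2 p]]]]]] and [P1 n]]
  [P0 [P1 m [P1 p and [P1 p and [P1 p and [P1 n]]]]]]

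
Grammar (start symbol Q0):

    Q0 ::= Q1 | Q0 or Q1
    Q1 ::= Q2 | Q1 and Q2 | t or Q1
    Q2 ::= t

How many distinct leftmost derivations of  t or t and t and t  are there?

4

Parse trees for t or t and t and t:
  [Q0 [Q1 [Q1 [Q1 t or [Q1 [Q2 t]]] and [Q2 t]] and [Q2 t]]]
  [Q0 [Q1 [Q1 t or [Q1 [Q1 [Q2 t]] and [Q2 t]]] and [Q2 t]]]
  [Q0 [Q1 t or [Q1 [Q1 [Q1 [Q2 t]] and [Q2 t]] and [Q2 t]]]]
  [Q0 [Q0 [Q1 [Q2 t]]] or [Q1 [Q1 [Q1 [Q2 t]] and [Q2 t]] and [Q2 t]]]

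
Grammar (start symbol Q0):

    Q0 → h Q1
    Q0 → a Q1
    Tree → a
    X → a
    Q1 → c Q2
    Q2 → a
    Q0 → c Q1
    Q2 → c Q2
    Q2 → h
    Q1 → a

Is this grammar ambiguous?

Only Q0, Q1, Q2 are reachable from Q0; ignoring the rest: Restricted to the reachable nonterminals, every rule has the form A → t or A → t B, and no two rules for the same A share a first terminal. The grammar encodes a DFA — one run per string.

Unambiguous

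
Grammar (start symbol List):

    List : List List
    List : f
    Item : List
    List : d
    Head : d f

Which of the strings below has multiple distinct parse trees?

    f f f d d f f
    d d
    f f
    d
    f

f f f d d f f: 132 trees
d d: 1 tree
f f: 1 tree
d: 1 tree
f: 1 tree

f f f d d f f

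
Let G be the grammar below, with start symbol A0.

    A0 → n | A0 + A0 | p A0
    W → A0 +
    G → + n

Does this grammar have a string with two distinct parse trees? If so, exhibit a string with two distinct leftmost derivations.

Ambiguous

Witness: p n + n

Derivation 1: A0 ⇒ A0 + A0 ⇒ p A0 + A0 ⇒ p n + A0 ⇒ p n + n
Derivation 2: A0 ⇒ p A0 ⇒ p A0 + A0 ⇒ p n + A0 ⇒ p n + n

Two distinct leftmost derivations for the same string.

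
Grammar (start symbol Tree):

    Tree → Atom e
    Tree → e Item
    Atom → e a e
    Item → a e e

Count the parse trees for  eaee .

Parse trees for eaee:
  [Tree [Atom e a e] e]
  [Tree e [Item a e e]]

2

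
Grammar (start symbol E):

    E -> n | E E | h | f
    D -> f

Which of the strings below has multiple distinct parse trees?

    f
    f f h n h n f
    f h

f f h n h n f

f: 1 tree
f f h n h n f: 132 trees
f h: 1 tree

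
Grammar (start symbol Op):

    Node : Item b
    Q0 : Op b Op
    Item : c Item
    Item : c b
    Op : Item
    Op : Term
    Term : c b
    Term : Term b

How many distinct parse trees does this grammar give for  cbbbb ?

1

Parse trees for cbbbb:
  [Op [Term [Term [Term [Term c b] b] b] b]]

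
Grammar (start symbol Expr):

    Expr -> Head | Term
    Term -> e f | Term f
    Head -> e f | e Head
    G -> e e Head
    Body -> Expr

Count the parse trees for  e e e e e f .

Parse trees for e e e e e f:
  [Expr [Head e [Head e [Head e [Head e [Head e f]]]]]]

1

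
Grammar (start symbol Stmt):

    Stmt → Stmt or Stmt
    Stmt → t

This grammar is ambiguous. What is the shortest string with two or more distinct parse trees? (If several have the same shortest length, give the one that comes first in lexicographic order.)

t or t or t

length 1: no string has ≥2 trees
length 3: no string has ≥2 trees
length 5: t or t or t has 2 parse trees

Two derivations of t or t or t:
  Stmt ⇒ Stmt or Stmt ⇒ Stmt or Stmt or Stmt ⇒ t or Stmt or Stmt ⇒ t or t or Stmt ⇒ t or t or t
  Stmt ⇒ Stmt or Stmt ⇒ t or Stmt ⇒ t or Stmt or Stmt ⇒ t or t or Stmt ⇒ t or t or t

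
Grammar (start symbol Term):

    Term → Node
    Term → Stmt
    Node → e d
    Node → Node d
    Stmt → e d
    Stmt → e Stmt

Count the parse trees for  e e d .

Parse trees for e e d:
  [Term [Stmt e [Stmt e d]]]

1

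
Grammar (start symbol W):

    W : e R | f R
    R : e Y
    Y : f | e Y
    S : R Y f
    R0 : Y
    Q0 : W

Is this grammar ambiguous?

Unambiguous

(S, R0, Q0 are unreachable from W, so their rules don't affect L(W).) Restricted to the reachable nonterminals, every rule has the form A → t or A → t B, and no two rules for the same A share a first terminal. The grammar encodes a DFA — one run per string.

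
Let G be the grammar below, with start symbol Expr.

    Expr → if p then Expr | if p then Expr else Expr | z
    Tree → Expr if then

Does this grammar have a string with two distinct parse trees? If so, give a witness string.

Witness: if p then if p then z else z

Derivation 1: Expr ⇒ if p then Expr ⇒ if p then if p then Expr else Expr ⇒ if p then if p then z else Expr ⇒ if p then if p then z else z
Derivation 2: Expr ⇒ if p then Expr else Expr ⇒ if p then if p then Expr else Expr ⇒ if p then if p then z else Expr ⇒ if p then if p then z else z

Two distinct leftmost derivations for the same string.

Ambiguous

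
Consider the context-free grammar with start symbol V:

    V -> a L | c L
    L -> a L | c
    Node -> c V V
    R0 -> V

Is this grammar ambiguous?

Unambiguous

(Node, R0 are unreachable from V, so their rules don't affect L(V).) Each reachable nonterminal has at most one production per leading terminal, and all productions are right-linear; the derivation is determined token-by-token.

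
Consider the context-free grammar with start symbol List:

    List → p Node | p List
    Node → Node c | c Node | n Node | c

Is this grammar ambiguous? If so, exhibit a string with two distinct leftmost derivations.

Witness: p c c

Derivation 1: List ⇒ p Node ⇒ p Node c ⇒ p c c
Derivation 2: List ⇒ p Node ⇒ p c Node ⇒ p c c

Two distinct leftmost derivations for the same string.

Ambiguous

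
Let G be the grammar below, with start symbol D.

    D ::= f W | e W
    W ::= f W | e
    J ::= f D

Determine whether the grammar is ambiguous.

Only D, W are reachable from D; ignoring the rest: Each reachable nonterminal has at most one production per leading terminal, and all productions are right-linear; the derivation is determined token-by-token.

Unambiguous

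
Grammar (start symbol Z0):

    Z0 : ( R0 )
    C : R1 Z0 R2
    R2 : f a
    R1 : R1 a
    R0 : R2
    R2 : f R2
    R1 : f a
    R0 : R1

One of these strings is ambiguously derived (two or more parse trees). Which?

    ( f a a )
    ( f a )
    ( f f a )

( f a )

( f a a ): 1 tree
( f a ): 2 trees
( f f a ): 1 tree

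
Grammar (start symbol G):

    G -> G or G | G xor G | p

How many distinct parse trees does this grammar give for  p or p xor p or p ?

5

Parse trees for p or p xor p or p:
  [G [G p] or [G [G [G p] xor [G p]] or [G p]]]
  [G [G p] or [G [G p] xor [G [G p] or [G p]]]]
  [G [G [G p] or [G [G p] xor [G p]]] or [G p]]
  [G [G [G [G p] or [G p]] xor [G p]] or [G p]]
  [G [G [G p] or [G p]] xor [G [G p] or [G p]]]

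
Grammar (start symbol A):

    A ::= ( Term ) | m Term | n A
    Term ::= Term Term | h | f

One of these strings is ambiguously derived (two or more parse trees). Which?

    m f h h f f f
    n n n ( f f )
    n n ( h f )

m f h h f f f: 42 trees
n n n ( f f ): 1 tree
n n ( h f ): 1 tree

m f h h f f f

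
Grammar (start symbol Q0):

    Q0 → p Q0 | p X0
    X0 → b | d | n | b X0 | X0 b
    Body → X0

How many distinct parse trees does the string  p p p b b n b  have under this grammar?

Parse trees for p p p b b n b:
  [Q0 p [Q0 p [Q0 p [X0 b [X0 b [X0 [X0 n] b]]]]]]
  [Q0 p [Q0 p [Q0 p [X0 b [X0 [X0 b [X0 n]] b]]]]]
  [Q0 p [Q0 p [Q0 p [X0 [X0 b [X0 b [X0 n]]] b]]]]

3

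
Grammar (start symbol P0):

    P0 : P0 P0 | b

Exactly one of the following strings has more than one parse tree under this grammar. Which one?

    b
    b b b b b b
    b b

b: 1 tree
b b b b b b: 42 trees
b b: 1 tree

b b b b b b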